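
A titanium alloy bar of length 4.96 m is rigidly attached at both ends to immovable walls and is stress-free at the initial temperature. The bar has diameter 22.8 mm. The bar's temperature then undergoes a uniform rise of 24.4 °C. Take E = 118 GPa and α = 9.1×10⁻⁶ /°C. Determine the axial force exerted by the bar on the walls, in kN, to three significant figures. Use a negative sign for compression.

-10.7 kN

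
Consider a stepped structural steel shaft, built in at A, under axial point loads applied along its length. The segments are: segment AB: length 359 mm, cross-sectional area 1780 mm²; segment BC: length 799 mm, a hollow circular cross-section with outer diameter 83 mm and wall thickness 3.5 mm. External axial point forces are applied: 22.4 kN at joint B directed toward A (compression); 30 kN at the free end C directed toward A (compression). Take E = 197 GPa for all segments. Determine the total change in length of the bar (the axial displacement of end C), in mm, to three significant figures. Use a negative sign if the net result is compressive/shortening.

Internal axial forces (sectioning from the free end, tension +): N_BC = -30 kN, N_AB = -52.4 kN.
A_BC = 874.1 mm².
δ_AB = -52400·359/(1780·197000) = -0.05365 mm
δ_BC = -30000·799/(874.1·197000) = -0.1392 mm
δ = Σδ_i = -0.1928 mm.

-0.193 mm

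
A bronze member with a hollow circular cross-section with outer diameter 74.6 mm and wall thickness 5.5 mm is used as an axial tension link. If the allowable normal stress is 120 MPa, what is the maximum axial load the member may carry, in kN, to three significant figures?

143 kN

A = 1194 mm².
P_max = σ_allow · A = 120 · 1194 = 143300 N = 143.3 kN.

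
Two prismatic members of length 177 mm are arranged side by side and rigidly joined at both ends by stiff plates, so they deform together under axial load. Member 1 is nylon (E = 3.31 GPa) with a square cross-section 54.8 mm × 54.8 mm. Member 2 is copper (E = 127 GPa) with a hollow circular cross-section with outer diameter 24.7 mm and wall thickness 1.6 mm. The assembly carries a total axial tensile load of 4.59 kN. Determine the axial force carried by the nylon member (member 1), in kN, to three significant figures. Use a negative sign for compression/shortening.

1.85 kN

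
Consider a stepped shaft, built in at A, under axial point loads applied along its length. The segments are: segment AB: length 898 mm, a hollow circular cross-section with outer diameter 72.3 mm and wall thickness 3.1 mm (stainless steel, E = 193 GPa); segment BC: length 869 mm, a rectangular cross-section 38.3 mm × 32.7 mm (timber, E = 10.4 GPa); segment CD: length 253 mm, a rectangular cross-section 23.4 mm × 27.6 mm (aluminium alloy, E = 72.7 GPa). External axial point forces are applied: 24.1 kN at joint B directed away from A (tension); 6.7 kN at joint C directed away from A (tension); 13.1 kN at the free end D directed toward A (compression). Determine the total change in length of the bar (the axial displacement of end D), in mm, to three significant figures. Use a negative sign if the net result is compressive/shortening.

-0.375 mm

Internal axial forces (sectioning from the free end, tension +): N_CD = -13.1 kN, N_BC = -6.4 kN, N_AB = 17.7 kN.
A_AB = 673.9 mm².
A_BC = 1252 mm².
A_CD = 645.8 mm².
δ_AB = 17700·898/(673.9·193000) = 0.1222 mm
δ_BC = -6400·869/(1252·10400) = -0.427 mm
δ_CD = -13100·253/(645.8·72700) = -0.07059 mm
δ = Σδ_i = -0.3754 mm.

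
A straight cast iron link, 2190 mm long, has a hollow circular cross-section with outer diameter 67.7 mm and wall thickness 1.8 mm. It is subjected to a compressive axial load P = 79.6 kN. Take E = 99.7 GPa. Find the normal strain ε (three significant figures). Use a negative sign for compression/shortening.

A = 372.7 mm².
σ = N/A = -213.6 MPa; ε = σ/E = -213.6/99700 = -2.142e-03.

-0.00214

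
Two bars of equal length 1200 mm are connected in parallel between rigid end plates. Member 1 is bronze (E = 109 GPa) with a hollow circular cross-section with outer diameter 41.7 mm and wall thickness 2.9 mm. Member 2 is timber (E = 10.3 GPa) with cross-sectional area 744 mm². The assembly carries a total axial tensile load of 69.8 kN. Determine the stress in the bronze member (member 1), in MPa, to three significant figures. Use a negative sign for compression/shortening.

A_1 = 353.5 mm².
Equal strain + equilibrium ⇒ each member carries load in proportion to AE: A₁E₁ = 38530000 N, A₂E₂ = 7663000 N, ΣAE = 46190000 N.
σ₁ = P·E₁/ΣAE = 69800·109000/46190000 = 164.7 MPa.

165 MPa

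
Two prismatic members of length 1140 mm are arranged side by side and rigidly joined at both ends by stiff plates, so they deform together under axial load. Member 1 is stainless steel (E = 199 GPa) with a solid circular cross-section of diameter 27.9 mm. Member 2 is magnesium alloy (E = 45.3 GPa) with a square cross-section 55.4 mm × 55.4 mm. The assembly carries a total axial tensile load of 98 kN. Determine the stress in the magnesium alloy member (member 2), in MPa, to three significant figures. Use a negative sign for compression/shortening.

17.0 MPa

A_1 = 611.4 mm².
A_2 = 3069 mm².
Equal strain + equilibrium ⇒ each member carries load in proportion to AE: A₁E₁ = 121700000 N, A₂E₂ = 139000000 N, ΣAE = 260700000 N.
σ₂ = P·E₂/ΣAE = 98000·45300/260700000 = 17.03 MPa.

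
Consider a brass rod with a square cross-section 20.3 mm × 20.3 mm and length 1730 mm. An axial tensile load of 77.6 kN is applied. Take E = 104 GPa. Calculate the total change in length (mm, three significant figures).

3.13 mm

A = 412.1 mm².
δ_mech = NL/(AE) = 77600·1730/(412.1·104000) = 3.132 mm.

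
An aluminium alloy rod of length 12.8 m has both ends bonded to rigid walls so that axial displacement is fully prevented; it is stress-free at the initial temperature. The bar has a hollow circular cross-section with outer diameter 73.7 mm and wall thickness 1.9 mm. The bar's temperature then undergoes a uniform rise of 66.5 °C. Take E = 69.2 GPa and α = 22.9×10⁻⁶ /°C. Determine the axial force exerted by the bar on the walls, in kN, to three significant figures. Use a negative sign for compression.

-45.2 kN

Free thermal expansion αLΔT = 22.9e-6 · 12800 · 66.5 = 19.49 mm.
The walls impose strain ε = −(19.49)/12800 = -1.5228e-03; σ = Eε = 69200 · -1.5228e-03 = -105.4 MPa.
Wall reaction R = σ·A = -105.4·428.6 = -45160 N = -45.16 kN.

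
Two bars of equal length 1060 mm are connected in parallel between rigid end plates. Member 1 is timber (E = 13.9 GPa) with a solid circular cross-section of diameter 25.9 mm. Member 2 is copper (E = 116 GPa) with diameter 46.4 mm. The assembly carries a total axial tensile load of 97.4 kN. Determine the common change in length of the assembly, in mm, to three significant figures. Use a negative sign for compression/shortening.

A_1 = 526.9 mm².
A_2 = 1691 mm².
Equal strain + equilibrium ⇒ each member carries load in proportion to AE: A₁E₁ = 7323000 N, A₂E₂ = 196100000 N, ΣAE = 203500000 N.
δ = PL/ΣAE = 97400·1060/203500000 = 0.5074 mm.

0.507 mm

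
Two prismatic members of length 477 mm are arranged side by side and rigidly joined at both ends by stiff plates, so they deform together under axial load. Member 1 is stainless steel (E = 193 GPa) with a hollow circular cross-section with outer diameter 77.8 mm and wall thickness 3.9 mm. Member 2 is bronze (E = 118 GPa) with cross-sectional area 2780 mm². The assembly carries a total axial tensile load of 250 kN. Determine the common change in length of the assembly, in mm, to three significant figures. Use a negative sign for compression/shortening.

A_1 = 905.4 mm².
Equal strain + equilibrium ⇒ each member carries load in proportion to AE: A₁E₁ = 174700000 N, A₂E₂ = 328000000 N, ΣAE = 502800000 N.
δ = PL/ΣAE = 250000·477/502800000 = 0.2372 mm.

0.237 mm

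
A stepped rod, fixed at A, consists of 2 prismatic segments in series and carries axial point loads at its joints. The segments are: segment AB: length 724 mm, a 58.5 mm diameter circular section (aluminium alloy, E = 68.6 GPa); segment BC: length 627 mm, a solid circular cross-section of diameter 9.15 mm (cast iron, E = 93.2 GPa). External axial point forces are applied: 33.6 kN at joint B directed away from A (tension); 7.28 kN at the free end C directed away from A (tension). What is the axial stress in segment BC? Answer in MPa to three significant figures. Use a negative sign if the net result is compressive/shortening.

Internal axial forces (sectioning from the free end, tension +): N_BC = 7.28 kN, N_AB = 40.88 kN.
A_BC = 65.76 mm².
σ_BC = N_BC/A_BC = 7280/65.76 = 110.7 MPa.

111 MPa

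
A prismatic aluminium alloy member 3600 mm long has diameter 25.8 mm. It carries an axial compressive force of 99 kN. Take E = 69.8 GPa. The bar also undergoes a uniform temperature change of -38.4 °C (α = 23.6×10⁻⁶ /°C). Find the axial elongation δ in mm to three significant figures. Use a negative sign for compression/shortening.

A = 522.8 mm².
δ_mech = NL/(AE) = -99000·3600/(522.8·69800) = -9.767 mm.
δ_thermal = αLΔT = 23.6e-6·3600·-38.4 = -3.262 mm.
δ = δ_mech + δ_thermal = -13.03 mm.

-13.0 mm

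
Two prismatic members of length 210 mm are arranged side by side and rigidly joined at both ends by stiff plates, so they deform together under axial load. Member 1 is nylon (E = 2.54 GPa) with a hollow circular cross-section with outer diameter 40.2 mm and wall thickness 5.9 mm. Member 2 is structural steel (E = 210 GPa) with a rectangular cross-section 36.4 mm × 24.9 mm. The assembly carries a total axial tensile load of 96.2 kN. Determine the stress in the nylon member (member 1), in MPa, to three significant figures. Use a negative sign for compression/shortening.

1.27 MPa

A_1 = 635.8 mm².
A_2 = 906.4 mm².
Equal strain + equilibrium ⇒ each member carries load in proportion to AE: A₁E₁ = 1615000 N, A₂E₂ = 190300000 N, ΣAE = 192000000 N.
σ₁ = P·E₁/ΣAE = 96200·2540/192000000 = 1.273 MPa.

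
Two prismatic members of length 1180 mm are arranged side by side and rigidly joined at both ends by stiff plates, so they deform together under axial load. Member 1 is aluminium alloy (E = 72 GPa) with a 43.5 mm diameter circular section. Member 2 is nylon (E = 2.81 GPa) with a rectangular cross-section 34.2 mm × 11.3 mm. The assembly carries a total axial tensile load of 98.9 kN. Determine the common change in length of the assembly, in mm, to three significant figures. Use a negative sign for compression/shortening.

A_1 = 1486 mm².
A_2 = 386.5 mm².
Equal strain + equilibrium ⇒ each member carries load in proportion to AE: A₁E₁ = 107000000 N, A₂E₂ = 1086000 N, ΣAE = 108100000 N.
δ = PL/ΣAE = 98900·1180/108100000 = 1.08 mm.

1.08 mm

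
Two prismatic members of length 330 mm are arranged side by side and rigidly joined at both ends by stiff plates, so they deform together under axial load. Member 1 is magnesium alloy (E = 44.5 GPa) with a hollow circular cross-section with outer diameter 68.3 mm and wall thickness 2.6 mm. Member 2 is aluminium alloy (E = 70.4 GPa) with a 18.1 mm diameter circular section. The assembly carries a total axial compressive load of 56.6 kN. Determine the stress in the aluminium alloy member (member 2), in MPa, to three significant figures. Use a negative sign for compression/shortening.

-94.9 MPa

A_1 = 536.6 mm².
A_2 = 257.3 mm².
Equal strain + equilibrium ⇒ each member carries load in proportion to AE: A₁E₁ = 23880000 N, A₂E₂ = 18110000 N, ΣAE = 42000000 N.
σ₂ = P·E₂/ΣAE = -56600·70400/42000000 = -94.88 MPa.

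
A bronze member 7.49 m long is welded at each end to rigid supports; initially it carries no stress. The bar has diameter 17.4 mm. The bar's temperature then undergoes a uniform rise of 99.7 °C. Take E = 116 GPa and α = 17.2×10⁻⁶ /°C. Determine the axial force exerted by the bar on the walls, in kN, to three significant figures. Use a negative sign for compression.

-47.3 kN

Free thermal expansion αLΔT = 17.2e-6 · 7490 · 99.7 = 12.84 mm.
The walls impose strain ε = −(12.84)/7490 = -1.7148e-03; σ = Eε = 116000 · -1.7148e-03 = -198.9 MPa.
Wall reaction R = σ·A = -198.9·237.8 = -47300 N = -47.3 kN.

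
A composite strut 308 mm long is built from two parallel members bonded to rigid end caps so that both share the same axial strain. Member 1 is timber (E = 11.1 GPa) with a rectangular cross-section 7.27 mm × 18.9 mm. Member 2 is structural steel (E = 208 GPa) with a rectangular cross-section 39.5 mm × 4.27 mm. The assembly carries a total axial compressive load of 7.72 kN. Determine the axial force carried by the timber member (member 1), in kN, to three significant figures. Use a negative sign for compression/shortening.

-0.322 kN

A_1 = 137.4 mm².
A_2 = 168.7 mm².
Equal strain + equilibrium ⇒ each member carries load in proportion to AE: A₁E₁ = 1525000 N, A₂E₂ = 35080000 N, ΣAE = 36610000 N.
F₁ = P·A₁E₁/ΣAE = -7720·1525000/36610000 = -321.6 N.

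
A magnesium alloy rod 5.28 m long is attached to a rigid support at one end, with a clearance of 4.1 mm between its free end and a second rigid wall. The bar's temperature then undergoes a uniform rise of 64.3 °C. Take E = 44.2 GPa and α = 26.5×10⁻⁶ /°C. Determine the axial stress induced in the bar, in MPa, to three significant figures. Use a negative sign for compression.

-41.0 MPa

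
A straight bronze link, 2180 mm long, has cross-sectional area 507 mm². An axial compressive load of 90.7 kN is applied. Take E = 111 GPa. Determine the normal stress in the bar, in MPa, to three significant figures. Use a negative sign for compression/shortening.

-179 MPa

σ = N/A = -90700/507 = -178.9 MPa.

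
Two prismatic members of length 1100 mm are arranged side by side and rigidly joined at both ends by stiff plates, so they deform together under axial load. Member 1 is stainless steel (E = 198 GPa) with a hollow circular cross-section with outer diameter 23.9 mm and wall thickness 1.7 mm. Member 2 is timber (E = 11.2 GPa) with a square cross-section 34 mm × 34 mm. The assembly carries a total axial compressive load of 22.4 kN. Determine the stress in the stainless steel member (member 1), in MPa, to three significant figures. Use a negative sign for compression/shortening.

-122 MPa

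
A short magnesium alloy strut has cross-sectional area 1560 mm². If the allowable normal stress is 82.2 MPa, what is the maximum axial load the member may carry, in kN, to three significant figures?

128 kN

P_max = σ_allow · A = 82.2 · 1560 = 128200 N = 128.2 kN.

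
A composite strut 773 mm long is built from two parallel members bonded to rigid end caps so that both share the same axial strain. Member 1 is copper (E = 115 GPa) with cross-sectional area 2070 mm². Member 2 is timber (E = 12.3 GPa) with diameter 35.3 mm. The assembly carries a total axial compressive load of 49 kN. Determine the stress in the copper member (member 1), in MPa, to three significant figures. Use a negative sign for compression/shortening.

A_2 = 978.7 mm².
Equal strain + equilibrium ⇒ each member carries load in proportion to AE: A₁E₁ = 238000000 N, A₂E₂ = 12040000 N, ΣAE = 250100000 N.
σ₁ = P·E₁/ΣAE = -49000·115000/250100000 = -22.53 MPa.

-22.5 MPa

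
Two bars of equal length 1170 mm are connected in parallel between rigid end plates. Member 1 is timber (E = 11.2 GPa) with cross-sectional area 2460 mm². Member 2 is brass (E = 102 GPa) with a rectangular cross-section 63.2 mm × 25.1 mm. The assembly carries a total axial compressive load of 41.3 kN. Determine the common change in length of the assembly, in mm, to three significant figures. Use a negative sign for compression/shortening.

A_2 = 1586 mm².
Equal strain + equilibrium ⇒ each member carries load in proportion to AE: A₁E₁ = 27550000 N, A₂E₂ = 161800000 N, ΣAE = 189400000 N.
δ = PL/ΣAE = -41300·1170/189400000 = -0.2552 mm.

-0.255 mm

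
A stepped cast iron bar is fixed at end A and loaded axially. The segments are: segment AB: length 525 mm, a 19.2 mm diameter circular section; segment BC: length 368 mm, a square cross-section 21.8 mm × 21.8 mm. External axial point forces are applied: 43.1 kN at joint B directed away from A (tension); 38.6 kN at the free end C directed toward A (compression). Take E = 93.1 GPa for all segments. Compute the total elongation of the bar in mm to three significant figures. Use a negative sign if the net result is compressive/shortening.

Internal axial forces (sectioning from the free end, tension +): N_BC = -38.6 kN, N_AB = 4.5 kN.
A_AB = 289.5 mm².
A_BC = 475.2 mm².
δ_AB = 4500·525/(289.5·93100) = 0.08765 mm
δ_BC = -38600·368/(475.2·93100) = -0.321 mm
δ = Σδ_i = -0.2334 mm.

-0.233 mm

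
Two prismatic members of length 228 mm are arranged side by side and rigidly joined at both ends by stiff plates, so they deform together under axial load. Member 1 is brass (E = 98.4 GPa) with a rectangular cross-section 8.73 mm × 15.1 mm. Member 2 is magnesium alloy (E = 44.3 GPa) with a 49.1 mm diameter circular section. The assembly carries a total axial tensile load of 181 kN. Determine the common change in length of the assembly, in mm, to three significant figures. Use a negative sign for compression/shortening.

A_1 = 131.8 mm².
A_2 = 1893 mm².
Equal strain + equilibrium ⇒ each member carries load in proportion to AE: A₁E₁ = 12970000 N, A₂E₂ = 83880000 N, ΣAE = 96850000 N.
δ = PL/ΣAE = 181000·228/96850000 = 0.4261 mm.

0.426 mm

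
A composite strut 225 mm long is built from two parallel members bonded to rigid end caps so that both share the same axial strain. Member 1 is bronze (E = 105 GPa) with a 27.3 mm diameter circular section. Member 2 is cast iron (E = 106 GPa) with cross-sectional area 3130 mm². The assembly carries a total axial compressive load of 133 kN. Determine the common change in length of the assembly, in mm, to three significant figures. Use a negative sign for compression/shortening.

-0.0761 mm

A_1 = 585.3 mm².
Equal strain + equilibrium ⇒ each member carries load in proportion to AE: A₁E₁ = 61460000 N, A₂E₂ = 331800000 N, ΣAE = 393200000 N.
δ = PL/ΣAE = -133000·225/393200000 = -0.0761 mm.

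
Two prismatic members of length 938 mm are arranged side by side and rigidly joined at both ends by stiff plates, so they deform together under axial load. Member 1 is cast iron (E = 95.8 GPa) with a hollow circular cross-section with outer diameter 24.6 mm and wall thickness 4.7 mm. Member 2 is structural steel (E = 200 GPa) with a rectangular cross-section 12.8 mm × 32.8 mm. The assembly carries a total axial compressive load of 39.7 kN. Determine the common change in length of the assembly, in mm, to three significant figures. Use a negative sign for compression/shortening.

A_1 = 293.8 mm².
A_2 = 419.8 mm².
Equal strain + equilibrium ⇒ each member carries load in proportion to AE: A₁E₁ = 28150000 N, A₂E₂ = 83970000 N, ΣAE = 112100000 N.
δ = PL/ΣAE = -39700·938/112100000 = -0.3321 mm.

-0.332 mm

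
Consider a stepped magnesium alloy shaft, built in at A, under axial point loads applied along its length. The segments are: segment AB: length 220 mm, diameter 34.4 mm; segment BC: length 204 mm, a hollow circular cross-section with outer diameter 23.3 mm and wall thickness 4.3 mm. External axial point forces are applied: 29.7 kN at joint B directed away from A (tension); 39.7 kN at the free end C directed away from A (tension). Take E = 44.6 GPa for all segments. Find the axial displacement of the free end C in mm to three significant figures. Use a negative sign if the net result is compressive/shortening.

Internal axial forces (sectioning from the free end, tension +): N_BC = 39.7 kN, N_AB = 69.4 kN.
A_AB = 929.4 mm².
A_BC = 256.7 mm².
δ_AB = 69400·220/(929.4·44600) = 0.3683 mm
δ_BC = 39700·204/(256.7·44600) = 0.7075 mm
δ = Σδ_i = 1.076 mm.

1.08 mm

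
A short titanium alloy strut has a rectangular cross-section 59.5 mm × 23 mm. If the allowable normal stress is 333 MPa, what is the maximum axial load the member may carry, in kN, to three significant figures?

456 kN

A = 1368 mm².
P_max = σ_allow · A = 333 · 1368 = 455700 N = 455.7 kN.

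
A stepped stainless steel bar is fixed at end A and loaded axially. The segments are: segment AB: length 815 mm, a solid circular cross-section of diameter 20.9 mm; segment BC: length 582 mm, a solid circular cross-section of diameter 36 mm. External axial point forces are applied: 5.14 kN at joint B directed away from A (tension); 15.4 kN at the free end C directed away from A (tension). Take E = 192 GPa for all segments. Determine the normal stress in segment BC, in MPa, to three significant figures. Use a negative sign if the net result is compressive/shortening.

Internal axial forces (sectioning from the free end, tension +): N_BC = 15.4 kN, N_AB = 20.54 kN.
A_BC = 1018 mm².
σ_BC = N_BC/A_BC = 15400/1018 = 15.13 MPa.

15.1 MPa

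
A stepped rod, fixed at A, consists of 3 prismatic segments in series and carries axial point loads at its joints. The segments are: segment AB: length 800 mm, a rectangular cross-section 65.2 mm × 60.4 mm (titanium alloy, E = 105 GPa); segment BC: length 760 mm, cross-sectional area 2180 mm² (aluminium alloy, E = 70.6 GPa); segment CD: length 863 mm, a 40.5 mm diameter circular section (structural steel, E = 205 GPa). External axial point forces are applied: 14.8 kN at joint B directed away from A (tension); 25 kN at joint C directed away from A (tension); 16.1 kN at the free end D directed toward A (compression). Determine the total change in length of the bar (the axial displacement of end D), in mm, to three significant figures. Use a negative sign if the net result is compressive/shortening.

0.0372 mm

Internal axial forces (sectioning from the free end, tension +): N_CD = -16.1 kN, N_BC = 8.9 kN, N_AB = 23.7 kN.
A_AB = 3938 mm².
A_CD = 1288 mm².
δ_AB = 23700·800/(3938·105000) = 0.04585 mm
δ_BC = 8900·760/(2180·70600) = 0.04395 mm
δ_CD = -16100·863/(1288·205000) = -0.05261 mm
δ = Σδ_i = 0.03719 mm.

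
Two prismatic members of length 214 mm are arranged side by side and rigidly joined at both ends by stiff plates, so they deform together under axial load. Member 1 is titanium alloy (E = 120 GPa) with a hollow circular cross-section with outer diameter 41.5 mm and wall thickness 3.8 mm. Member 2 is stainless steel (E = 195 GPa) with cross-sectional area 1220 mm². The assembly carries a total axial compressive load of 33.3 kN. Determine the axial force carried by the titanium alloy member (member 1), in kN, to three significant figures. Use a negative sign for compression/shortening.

A_1 = 450.1 mm².
Equal strain + equilibrium ⇒ each member carries load in proportion to AE: A₁E₁ = 54010000 N, A₂E₂ = 237900000 N, ΣAE = 291900000 N.
F₁ = P·A₁E₁/ΣAE = -33300·54010000/291900000 = -6161 N.

-6.16 kN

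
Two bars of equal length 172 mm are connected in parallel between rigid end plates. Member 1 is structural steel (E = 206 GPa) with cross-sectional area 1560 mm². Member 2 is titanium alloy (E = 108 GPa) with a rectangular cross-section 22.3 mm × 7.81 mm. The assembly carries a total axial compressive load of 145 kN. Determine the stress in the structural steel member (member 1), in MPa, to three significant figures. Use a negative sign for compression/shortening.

-87.8 MPa

A_2 = 174.2 mm².
Equal strain + equilibrium ⇒ each member carries load in proportion to AE: A₁E₁ = 321400000 N, A₂E₂ = 18810000 N, ΣAE = 340200000 N.
σ₁ = P·E₁/ΣAE = -145000·206000/340200000 = -87.81 MPa.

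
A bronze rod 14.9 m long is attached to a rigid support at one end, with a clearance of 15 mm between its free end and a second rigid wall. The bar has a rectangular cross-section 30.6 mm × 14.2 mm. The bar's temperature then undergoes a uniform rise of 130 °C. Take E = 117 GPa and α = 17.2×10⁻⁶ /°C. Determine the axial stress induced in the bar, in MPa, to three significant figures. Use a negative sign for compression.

-144 MPa

Free thermal expansion αLΔT = 17.2e-6 · 14900 · 130 = 33.32 mm.
The walls engage after the gap closes; constrained expansion = 33.32 − 15 = 18.32 mm.
The walls impose strain ε = −(18.32)/14900 = -1.2293e-03; σ = Eε = 117000 · -1.2293e-03 = -143.8 MPa.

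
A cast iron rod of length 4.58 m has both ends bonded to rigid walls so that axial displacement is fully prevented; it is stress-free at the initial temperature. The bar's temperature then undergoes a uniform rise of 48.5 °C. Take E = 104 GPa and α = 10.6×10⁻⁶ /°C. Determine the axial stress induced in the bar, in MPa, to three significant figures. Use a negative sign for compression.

Free thermal expansion αLΔT = 10.6e-6 · 4580 · 48.5 = 2.355 mm.
The walls impose strain ε = −(2.355)/4580 = -5.1410e-04; σ = Eε = 104000 · -5.1410e-04 = -53.47 MPa.

-53.5 MPa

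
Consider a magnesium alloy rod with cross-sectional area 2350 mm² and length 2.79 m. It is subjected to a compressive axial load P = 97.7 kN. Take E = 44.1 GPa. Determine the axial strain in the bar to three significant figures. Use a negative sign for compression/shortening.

-9.43e-04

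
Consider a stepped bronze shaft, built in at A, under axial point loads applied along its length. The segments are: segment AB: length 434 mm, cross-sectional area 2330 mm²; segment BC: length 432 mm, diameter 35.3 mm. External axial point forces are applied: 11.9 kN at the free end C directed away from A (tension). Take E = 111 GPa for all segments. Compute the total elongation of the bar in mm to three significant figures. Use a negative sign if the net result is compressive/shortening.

0.0673 mm

Internal axial forces (sectioning from the free end, tension +): N_BC = 11.9 kN, N_AB = 11.9 kN.
A_BC = 978.7 mm².
δ_AB = 11900·434/(2330·111000) = 0.01997 mm
δ_BC = 11900·432/(978.7·111000) = 0.04732 mm
δ = Σδ_i = 0.06729 mm.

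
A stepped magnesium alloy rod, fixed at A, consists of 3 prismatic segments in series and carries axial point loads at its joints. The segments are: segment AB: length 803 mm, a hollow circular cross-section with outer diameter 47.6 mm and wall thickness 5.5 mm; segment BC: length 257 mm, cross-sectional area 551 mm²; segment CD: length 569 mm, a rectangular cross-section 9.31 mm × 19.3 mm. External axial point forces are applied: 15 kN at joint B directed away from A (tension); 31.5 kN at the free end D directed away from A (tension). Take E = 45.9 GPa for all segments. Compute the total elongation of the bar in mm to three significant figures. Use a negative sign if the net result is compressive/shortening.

Internal axial forces (sectioning from the free end, tension +): N_CD = 31.5 kN, N_BC = 31.5 kN, N_AB = 46.5 kN.
A_AB = 727.4 mm².
A_CD = 179.7 mm².
δ_AB = 46500·803/(727.4·45900) = 1.118 mm
δ_BC = 31500·257/(551·45900) = 0.3201 mm
δ_CD = 31500·569/(179.7·45900) = 2.173 mm
δ = Σδ_i = 3.612 mm.

3.61 mm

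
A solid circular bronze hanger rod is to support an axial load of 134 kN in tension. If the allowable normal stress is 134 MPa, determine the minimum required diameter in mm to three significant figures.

35.7 mm

Required area A ≥ P/σ_allow = 134000/134 = 1000 mm².
For a solid circular section, d ≥ √(4A/π) = 35.68 mm.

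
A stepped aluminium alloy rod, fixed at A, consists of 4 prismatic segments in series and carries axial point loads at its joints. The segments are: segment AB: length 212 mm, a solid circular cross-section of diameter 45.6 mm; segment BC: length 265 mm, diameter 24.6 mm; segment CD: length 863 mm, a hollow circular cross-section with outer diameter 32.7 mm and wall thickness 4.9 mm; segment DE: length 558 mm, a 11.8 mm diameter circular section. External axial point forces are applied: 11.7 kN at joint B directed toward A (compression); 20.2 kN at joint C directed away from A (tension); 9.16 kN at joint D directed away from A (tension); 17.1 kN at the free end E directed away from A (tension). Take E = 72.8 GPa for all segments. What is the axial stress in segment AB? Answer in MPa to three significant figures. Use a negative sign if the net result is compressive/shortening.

21.3 MPa

Internal axial forces (sectioning from the free end, tension +): N_DE = 17.1 kN, N_CD = 26.26 kN, N_BC = 46.46 kN, N_AB = 34.76 kN.
A_AB = 1633 mm².
σ_AB = N_AB/A_AB = 34760/1633 = 21.28 MPa.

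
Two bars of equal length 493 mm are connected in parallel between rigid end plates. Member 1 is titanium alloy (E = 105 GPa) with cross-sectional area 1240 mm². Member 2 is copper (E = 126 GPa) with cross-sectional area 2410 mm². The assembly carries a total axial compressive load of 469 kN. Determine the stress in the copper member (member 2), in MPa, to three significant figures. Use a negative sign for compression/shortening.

Equal strain + equilibrium ⇒ each member carries load in proportion to AE: A₁E₁ = 130200000 N, A₂E₂ = 303700000 N, ΣAE = 433900000 N.
σ₂ = P·E₂/ΣAE = -469000·126000/433900000 = -136.2 MPa.

-136 MPa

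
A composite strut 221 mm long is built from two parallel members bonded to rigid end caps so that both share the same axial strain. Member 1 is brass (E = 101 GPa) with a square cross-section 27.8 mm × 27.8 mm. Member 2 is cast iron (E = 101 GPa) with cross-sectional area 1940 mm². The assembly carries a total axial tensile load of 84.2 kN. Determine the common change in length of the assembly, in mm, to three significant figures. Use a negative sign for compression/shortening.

A_1 = 772.8 mm².
Equal strain + equilibrium ⇒ each member carries load in proportion to AE: A₁E₁ = 78060000 N, A₂E₂ = 195900000 N, ΣAE = 274000000 N.
δ = PL/ΣAE = 84200·221/274000000 = 0.06791 mm.

0.0679 mm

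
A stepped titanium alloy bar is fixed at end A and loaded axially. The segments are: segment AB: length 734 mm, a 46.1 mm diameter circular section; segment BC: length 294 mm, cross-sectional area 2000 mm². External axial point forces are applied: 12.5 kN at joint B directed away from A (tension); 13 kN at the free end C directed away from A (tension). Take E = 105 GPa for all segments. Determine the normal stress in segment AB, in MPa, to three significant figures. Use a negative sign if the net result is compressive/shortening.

15.3 MPa

Internal axial forces (sectioning from the free end, tension +): N_BC = 13 kN, N_AB = 25.5 kN.
A_AB = 1669 mm².
σ_AB = N_AB/A_AB = 25500/1669 = 15.28 MPa.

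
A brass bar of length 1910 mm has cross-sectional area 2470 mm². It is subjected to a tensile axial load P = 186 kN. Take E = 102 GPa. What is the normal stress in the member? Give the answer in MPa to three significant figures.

σ = N/A = 186000/2470 = 75.3 MPa.

75.3 MPa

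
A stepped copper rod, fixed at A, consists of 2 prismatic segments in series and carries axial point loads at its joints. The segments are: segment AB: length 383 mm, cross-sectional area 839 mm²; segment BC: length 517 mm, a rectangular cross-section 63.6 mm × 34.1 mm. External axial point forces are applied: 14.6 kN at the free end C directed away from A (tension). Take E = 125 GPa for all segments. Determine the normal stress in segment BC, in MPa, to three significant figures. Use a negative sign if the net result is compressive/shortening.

6.73 MPa

Internal axial forces (sectioning from the free end, tension +): N_BC = 14.6 kN, N_AB = 14.6 kN.
A_BC = 2169 mm².
σ_BC = N_BC/A_BC = 14600/2169 = 6.732 MPa.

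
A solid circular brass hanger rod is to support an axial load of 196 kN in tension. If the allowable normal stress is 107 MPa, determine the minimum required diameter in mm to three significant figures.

48.3 mm

Required area A ≥ P/σ_allow = 196000/107 = 1832 mm².
For a solid circular section, d ≥ √(4A/π) = 48.29 mm.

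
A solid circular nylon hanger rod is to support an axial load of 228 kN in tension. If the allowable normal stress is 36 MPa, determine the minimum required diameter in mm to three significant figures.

Required area A ≥ P/σ_allow = 228000/36 = 6333 mm².
For a solid circular section, d ≥ √(4A/π) = 89.8 mm.

89.8 mm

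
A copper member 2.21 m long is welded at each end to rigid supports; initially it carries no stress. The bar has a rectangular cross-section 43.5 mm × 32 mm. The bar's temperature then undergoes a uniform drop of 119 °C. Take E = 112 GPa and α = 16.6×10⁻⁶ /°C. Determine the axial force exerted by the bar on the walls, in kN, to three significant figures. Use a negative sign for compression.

Free thermal expansion αLΔT = 16.6e-6 · 2210 · -119 = -4.366 mm.
The walls impose strain ε = −(-4.366)/2210 = 1.9754e-03; σ = Eε = 112000 · 1.9754e-03 = 221.2 MPa.
Wall reaction R = σ·A = 221.2·1392 = 308000 N = 308 kN.

308 kN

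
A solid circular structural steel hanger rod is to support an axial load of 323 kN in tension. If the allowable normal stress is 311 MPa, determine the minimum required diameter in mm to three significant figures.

Required area A ≥ P/σ_allow = 323000/311 = 1039 mm².
For a solid circular section, d ≥ √(4A/π) = 36.36 mm.

36.4 mm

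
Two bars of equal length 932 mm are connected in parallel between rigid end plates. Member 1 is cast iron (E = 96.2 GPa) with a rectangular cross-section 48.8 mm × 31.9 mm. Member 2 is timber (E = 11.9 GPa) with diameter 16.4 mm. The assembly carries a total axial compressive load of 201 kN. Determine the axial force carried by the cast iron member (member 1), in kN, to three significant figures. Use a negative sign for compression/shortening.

A_1 = 1557 mm².
A_2 = 211.2 mm².
Equal strain + equilibrium ⇒ each member carries load in proportion to AE: A₁E₁ = 149800000 N, A₂E₂ = 2514000 N, ΣAE = 152300000 N.
F₁ = P·A₁E₁/ΣAE = -201000·149800000/152300000 = -197700 N.

-198 kN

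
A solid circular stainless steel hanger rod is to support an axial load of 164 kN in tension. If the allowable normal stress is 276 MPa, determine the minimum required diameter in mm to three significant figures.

27.5 mm

Required area A ≥ P/σ_allow = 164000/276 = 594.2 mm².
For a solid circular section, d ≥ √(4A/π) = 27.51 mm.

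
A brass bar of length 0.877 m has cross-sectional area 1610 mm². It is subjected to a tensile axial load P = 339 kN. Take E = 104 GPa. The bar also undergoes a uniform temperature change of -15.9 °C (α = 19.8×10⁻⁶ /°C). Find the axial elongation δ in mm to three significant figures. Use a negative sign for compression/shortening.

δ_mech = NL/(AE) = 339000·877/(1610·104000) = 1.776 mm.
δ_thermal = αLΔT = 19.8e-6·877·-15.9 = -0.2761 mm.
δ = δ_mech + δ_thermal = 1.499 mm.

1.50 mm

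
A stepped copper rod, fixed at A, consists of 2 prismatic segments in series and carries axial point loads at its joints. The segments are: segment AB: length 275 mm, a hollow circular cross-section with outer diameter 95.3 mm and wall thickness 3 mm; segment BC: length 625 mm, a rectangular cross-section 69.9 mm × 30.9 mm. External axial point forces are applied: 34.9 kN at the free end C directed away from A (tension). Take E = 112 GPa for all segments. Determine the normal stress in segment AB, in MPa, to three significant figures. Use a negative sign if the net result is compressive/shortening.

Internal axial forces (sectioning from the free end, tension +): N_BC = 34.9 kN, N_AB = 34.9 kN.
A_AB = 869.9 mm².
σ_AB = N_AB/A_AB = 34900/869.9 = 40.12 MPa.

40.1 MPa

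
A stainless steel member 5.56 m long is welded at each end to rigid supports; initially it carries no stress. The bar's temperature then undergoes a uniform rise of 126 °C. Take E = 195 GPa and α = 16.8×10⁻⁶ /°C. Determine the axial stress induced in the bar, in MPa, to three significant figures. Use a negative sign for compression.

-413 MPa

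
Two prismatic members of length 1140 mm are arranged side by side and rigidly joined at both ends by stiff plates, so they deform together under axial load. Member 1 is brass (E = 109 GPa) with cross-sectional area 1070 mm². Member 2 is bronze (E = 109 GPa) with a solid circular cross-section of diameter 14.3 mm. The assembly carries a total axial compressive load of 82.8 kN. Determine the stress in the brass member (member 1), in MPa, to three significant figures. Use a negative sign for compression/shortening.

-67.3 MPa

A_2 = 160.6 mm².
Equal strain + equilibrium ⇒ each member carries load in proportion to AE: A₁E₁ = 116600000 N, A₂E₂ = 17510000 N, ΣAE = 134100000 N.
σ₁ = P·E₁/ΣAE = -82800·109000/134100000 = -67.28 MPa.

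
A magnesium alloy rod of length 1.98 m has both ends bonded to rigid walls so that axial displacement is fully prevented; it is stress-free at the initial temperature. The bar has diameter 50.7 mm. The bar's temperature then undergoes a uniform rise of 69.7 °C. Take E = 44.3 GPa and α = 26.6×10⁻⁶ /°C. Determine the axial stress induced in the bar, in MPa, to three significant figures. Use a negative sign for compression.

-82.1 MPa

Free thermal expansion αLΔT = 26.6e-6 · 1980 · 69.7 = 3.671 mm.
The walls impose strain ε = −(3.671)/1980 = -1.8540e-03; σ = Eε = 44300 · -1.8540e-03 = -82.13 MPa.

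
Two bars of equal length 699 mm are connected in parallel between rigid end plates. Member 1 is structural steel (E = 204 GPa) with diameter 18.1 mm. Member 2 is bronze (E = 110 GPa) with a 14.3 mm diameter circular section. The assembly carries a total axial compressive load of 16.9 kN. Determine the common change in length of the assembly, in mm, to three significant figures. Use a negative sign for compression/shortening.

-0.168 mm

A_1 = 257.3 mm².
A_2 = 160.6 mm².
Equal strain + equilibrium ⇒ each member carries load in proportion to AE: A₁E₁ = 52490000 N, A₂E₂ = 17670000 N, ΣAE = 70160000 N.
δ = PL/ΣAE = -16900·699/70160000 = -0.1684 mm.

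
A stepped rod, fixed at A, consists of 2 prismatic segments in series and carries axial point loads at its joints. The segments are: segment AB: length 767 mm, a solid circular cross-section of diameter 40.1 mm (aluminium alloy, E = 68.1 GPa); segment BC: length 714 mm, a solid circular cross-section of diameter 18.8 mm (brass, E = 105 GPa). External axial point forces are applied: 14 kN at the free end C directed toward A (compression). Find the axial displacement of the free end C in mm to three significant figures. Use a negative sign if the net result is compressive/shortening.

-0.468 mm

Internal axial forces (sectioning from the free end, tension +): N_BC = -14 kN, N_AB = -14 kN.
A_AB = 1263 mm².
A_BC = 277.6 mm².
δ_AB = -14000·767/(1263·68100) = -0.1249 mm
δ_BC = -14000·714/(277.6·105000) = -0.343 mm
δ = Σδ_i = -0.4678 mm.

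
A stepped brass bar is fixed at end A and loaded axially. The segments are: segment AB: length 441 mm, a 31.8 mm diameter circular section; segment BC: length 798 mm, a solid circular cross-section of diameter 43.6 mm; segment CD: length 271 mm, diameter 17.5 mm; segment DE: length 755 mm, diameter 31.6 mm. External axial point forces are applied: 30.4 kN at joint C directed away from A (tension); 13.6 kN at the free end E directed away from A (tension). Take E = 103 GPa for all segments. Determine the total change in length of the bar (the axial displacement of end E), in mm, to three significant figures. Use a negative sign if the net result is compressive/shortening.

0.741 mm

Internal axial forces (sectioning from the free end, tension +): N_DE = 13.6 kN, N_CD = 13.6 kN, N_BC = 44 kN, N_AB = 44 kN.
A_AB = 794.2 mm².
A_BC = 1493 mm².
A_CD = 240.5 mm².
A_DE = 784.3 mm².
δ_AB = 44000·441/(794.2·103000) = 0.2372 mm
δ_BC = 44000·798/(1493·103000) = 0.2283 mm
δ_CD = 13600·271/(240.5·103000) = 0.1488 mm
δ_DE = 13600·755/(784.3·103000) = 0.1271 mm
δ = Σδ_i = 0.7414 mm.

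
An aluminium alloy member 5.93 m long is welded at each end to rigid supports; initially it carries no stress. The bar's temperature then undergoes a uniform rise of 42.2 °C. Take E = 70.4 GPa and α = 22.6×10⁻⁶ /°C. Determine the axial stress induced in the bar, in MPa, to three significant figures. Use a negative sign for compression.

-67.1 MPa

Free thermal expansion αLΔT = 22.6e-6 · 5930 · 42.2 = 5.656 mm.
The walls impose strain ε = −(5.656)/5930 = -9.5372e-04; σ = Eε = 70400 · -9.5372e-04 = -67.14 MPa.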